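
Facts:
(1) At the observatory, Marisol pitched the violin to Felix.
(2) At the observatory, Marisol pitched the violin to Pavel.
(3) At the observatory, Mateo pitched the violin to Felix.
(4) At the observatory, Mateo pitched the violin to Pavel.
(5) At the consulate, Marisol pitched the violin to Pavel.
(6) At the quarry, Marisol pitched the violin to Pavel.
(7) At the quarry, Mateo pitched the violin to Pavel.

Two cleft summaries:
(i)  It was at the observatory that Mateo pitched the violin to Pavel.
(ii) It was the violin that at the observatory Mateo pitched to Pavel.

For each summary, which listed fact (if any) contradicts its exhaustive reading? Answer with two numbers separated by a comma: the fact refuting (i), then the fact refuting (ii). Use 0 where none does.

Summary (i) focuses "at the observatory" (the setting); background agent = Mateo, thing = the violin, recipient = Pavel. Fact (7) matches that background with setting = at the quarry — refutes (i).
Summary (ii) focuses "the violin" (the thing); background agent = Mateo, recipient = Pavel, setting = at the observatory. No fact matches that background with a different thing, so 0.

7, 0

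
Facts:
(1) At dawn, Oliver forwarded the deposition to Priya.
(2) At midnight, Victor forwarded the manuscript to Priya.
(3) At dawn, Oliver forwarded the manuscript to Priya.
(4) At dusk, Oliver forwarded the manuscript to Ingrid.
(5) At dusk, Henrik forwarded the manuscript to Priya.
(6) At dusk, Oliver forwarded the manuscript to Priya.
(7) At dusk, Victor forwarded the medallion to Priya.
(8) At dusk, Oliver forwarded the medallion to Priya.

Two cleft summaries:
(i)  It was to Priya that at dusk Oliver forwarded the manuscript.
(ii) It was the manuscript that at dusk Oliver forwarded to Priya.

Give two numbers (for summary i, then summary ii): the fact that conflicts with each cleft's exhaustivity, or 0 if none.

(i): focus "Priya". Looking for Oliver as agent and the manuscript as thing and at dusk as setting with some other recipient — fact (4) has Ingrid there. Refuted.
(ii): focus "the manuscript". Looking for Oliver as agent and Priya as recipient and at dusk as setting with some other thing — fact (8) has the medallion there. Refuted.

4, 8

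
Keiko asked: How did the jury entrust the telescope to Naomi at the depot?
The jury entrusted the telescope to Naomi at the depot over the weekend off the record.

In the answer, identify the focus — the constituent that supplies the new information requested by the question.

The wh-word "how" asks about the manner.
In the answer, "the jury", "the telescope", "to Naomi" and "at the depot" are given — repeated from the question.
"over the weekend" is also new, but it specifies the time, which is not what the question asks about — so it is not the focus.
The constituent filling the manner gap is "off the record"; that is the focus.

off the record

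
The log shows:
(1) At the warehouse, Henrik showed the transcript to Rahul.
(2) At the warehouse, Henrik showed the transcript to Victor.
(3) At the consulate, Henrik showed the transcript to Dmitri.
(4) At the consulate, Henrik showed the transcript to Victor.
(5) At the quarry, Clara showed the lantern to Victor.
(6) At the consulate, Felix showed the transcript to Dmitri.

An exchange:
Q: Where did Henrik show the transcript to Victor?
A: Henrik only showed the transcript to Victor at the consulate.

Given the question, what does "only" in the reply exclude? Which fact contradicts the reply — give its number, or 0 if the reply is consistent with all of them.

The question "Where did ...?" targets the setting, so in the reply the focus falls on "at the consulate".
"Only" then excludes alternative settings while the background — Henrik as agent and the transcript as thing and Victor as recipient — is held fixed.
Fact (2) shares the background with a different setting (at the warehouse) — counterexample.
(Fact (3) would refute a reading with focus on the recipient — but that is not what the question asks.)

2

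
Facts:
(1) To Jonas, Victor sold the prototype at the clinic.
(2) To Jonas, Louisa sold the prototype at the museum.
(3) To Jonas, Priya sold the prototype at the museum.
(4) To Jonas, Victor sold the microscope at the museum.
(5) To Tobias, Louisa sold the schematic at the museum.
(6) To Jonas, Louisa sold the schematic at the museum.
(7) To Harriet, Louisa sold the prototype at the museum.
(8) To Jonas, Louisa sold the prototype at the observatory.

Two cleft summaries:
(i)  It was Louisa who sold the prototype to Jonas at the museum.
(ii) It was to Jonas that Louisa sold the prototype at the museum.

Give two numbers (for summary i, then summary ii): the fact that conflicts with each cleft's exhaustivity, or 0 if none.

3, 7

(i): focus "Louisa". Looking for the prototype as thing and Jonas as recipient and at the museum as setting with some other agent — fact (3) has Priya there. Refuted.
(ii): focus "Jonas". Looking for Louisa as agent and the prototype as thing and at the museum as setting with some other recipient — fact (7) has Harriet there. Refuted.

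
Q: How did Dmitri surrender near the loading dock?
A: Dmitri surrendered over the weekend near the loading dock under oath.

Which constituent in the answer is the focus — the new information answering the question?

under oath

The wh-word "how" asks about the manner.
In the answer, "Dmitri" and "near the loading dock" are given — repeated from the question.
"over the weekend" is also new, but it specifies the time, which is not what the question asks about — so it is not the focus.
The constituent filling the manner gap is "under oath"; that is the focus.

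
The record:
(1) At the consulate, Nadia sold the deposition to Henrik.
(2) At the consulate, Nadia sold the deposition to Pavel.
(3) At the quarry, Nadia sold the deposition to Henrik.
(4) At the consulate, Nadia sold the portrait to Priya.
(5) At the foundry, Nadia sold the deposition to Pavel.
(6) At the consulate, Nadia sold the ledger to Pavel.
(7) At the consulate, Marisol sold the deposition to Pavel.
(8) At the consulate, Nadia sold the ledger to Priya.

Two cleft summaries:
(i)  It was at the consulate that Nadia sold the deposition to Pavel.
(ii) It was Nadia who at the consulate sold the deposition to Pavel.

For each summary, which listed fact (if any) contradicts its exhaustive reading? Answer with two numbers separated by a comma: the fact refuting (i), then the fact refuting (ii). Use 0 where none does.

Summary (i) focuses "at the consulate" (the setting); background agent = Nadia, thing = the deposition, recipient = Pavel. Fact (5) matches that background with setting = at the foundry — refutes (i).
Summary (ii) focuses "Nadia" (the agent); background thing = the deposition, recipient = Pavel, setting = at the consulate. Fact (7) matches that background with agent = Marisol — refutes (ii).

5, 7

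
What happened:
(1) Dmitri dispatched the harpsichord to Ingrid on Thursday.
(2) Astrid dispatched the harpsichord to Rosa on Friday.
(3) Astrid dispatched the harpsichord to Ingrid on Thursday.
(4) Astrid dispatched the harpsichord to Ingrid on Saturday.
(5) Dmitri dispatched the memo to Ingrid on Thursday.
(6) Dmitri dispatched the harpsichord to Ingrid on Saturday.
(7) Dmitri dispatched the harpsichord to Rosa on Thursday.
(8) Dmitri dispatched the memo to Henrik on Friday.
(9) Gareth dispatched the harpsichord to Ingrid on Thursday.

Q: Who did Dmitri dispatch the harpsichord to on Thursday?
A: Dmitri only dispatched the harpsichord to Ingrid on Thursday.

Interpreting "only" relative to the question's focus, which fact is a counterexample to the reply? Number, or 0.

7

The question "Who did ... to ...?" targets the recipient, so in the reply the focus falls on "Ingrid".
"Only" then excludes alternative recipients while the background — same agent, thing, setting (Dmitri / the harpsichord / on Thursday) — is held fixed.
Fact (7) shares the background with a different recipient (Rosa) — counterexample.
(Fact (6) would refute a reading with focus on the setting — but that is not what the question asks.)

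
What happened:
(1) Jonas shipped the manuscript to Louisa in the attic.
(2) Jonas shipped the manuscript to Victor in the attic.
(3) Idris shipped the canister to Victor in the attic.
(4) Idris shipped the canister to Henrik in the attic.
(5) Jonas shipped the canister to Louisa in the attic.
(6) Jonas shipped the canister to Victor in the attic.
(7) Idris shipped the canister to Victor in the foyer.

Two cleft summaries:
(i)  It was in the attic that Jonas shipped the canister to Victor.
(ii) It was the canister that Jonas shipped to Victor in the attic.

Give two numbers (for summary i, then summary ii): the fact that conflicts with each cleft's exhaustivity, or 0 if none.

(i): focus "in the attic". No fact shares Jonas as agent and the canister as thing and Victor as recipient with a different setting. 0.
(ii): focus "the canister". Looking for Jonas as agent and Victor as recipient and in the attic as setting with some other thing — fact (2) has the manuscript there. Refuted.

0, 2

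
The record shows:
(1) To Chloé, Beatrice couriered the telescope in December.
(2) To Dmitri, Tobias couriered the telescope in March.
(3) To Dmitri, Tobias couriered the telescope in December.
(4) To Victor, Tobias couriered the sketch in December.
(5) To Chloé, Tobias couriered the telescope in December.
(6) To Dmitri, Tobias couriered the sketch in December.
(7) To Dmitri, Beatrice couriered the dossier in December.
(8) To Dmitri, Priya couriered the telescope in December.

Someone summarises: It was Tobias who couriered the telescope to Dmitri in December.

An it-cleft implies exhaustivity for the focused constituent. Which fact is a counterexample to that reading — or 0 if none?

The cleft puts "Tobias" in focus and presupposes the open proposition with thing = the telescope, recipient = Dmitri, setting = in December.
The exhaustive reading says no other agent fits that background.
Fact (8) shares the background but with agent = Priya; exhaustivity is violated.

8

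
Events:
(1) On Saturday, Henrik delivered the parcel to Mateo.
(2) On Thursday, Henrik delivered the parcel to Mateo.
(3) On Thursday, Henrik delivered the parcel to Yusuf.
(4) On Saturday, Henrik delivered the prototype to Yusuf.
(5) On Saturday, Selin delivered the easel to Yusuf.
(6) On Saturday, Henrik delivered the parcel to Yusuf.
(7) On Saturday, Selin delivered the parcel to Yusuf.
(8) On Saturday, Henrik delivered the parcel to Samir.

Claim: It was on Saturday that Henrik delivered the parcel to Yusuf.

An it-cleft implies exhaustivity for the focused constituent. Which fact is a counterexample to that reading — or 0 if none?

3

Focus of the cleft: "on Saturday" (the setting). Presupposed background: same agent, thing, recipient (Henrik / the parcel / Yusuf).
Exhaustivity: on Saturday is the only setting satisfying that background.
Fact (3) shares the background but with setting = on Thursday; exhaustivity is violated.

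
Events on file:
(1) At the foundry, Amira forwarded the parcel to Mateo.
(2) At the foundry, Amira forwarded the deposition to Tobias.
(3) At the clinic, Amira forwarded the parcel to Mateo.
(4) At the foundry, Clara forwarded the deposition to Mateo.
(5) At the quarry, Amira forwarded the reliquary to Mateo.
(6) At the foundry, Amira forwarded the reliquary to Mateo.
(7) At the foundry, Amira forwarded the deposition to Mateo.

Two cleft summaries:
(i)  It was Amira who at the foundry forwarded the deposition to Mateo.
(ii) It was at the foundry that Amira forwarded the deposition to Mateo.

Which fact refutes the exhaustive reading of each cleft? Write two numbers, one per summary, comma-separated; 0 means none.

(i): focus "Amira". Looking for same thing, recipient, setting (the deposition / Mateo / at the foundry) with some other agent — fact (4) has Clara there. Refuted.
(ii): focus "at the foundry". No fact shares same agent, thing, recipient (Amira / the deposition / Mateo) with a different setting. 0.

4, 0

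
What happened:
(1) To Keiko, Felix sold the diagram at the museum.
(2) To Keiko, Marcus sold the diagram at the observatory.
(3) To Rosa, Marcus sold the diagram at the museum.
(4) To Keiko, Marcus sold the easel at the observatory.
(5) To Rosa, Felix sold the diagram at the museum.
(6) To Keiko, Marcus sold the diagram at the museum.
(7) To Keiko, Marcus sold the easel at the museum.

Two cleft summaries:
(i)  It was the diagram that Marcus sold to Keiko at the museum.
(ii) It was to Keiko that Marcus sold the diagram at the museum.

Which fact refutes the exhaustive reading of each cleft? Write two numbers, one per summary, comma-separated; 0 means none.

7, 3

Summary (i) focuses "the diagram" (the thing); background agent = Marcus, recipient = Keiko, setting = at the museum. Fact (7) matches that background with thing = the easel — refutes (i).
Summary (ii) focuses "Keiko" (the recipient); background agent = Marcus, thing = the diagram, setting = at the museum. Fact (3) matches that background with recipient = Rosa — refutes (ii).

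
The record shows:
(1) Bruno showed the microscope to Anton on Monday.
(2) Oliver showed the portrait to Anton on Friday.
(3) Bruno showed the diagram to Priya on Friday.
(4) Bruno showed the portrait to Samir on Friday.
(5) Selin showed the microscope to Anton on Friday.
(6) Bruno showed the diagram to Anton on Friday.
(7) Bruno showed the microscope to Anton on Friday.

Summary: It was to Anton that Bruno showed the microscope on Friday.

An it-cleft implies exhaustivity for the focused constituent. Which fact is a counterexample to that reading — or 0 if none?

The cleft puts "Anton" in focus and presupposes the open proposition with agent = Bruno, thing = the microscope, setting = on Friday.
Exhaustivity: Anton is the only recipient satisfying that background.
No listed fact matches the background with a different recipient. Exhaustivity holds.

0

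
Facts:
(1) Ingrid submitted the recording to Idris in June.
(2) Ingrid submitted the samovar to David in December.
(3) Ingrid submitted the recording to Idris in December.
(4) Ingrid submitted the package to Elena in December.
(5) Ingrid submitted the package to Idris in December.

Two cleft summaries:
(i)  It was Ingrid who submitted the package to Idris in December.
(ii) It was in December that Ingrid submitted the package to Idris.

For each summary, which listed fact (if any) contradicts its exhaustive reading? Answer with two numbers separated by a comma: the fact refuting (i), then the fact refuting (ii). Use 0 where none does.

0, 0

Summary (i) focuses "Ingrid" (the agent); background same thing, recipient, setting (the package / Idris / in December). No fact matches that background with a different agent, so 0.
Summary (ii) focuses "in December" (the setting); background same agent, thing, recipient (Ingrid / the package / Idris). No fact matches that background with a different setting, so 0.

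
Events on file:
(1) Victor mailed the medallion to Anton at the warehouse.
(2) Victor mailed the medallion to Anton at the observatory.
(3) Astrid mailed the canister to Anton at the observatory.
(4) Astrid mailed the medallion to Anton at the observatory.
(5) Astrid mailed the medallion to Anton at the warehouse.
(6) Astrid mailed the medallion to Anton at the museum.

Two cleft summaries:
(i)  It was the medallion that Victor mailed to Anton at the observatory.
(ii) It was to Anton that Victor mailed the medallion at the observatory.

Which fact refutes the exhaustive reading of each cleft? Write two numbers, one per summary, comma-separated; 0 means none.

(i): focus "the medallion". No fact shares same agent, recipient, setting (Victor / Anton / at the observatory) with a different thing. 0.
(ii): focus "Anton". No fact shares same agent, thing, setting (Victor / the medallion / at the observatory) with a different recipient. 0.

0, 0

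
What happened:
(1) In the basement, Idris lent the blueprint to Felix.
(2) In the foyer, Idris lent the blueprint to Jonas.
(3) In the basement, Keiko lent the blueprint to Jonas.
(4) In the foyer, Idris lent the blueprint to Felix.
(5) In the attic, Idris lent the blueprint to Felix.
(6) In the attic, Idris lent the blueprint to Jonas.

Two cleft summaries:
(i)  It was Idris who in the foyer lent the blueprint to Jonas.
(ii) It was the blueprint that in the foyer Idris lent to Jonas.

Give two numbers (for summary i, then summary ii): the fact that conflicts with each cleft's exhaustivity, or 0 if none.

0, 0

(i): focus "Idris". No fact shares same thing, recipient, setting (the blueprint / Jonas / in the foyer) with a different agent. 0.
(ii): focus "the blueprint". No fact shares same agent, recipient, setting (Idris / Jonas / in the foyer) with a different thing. 0.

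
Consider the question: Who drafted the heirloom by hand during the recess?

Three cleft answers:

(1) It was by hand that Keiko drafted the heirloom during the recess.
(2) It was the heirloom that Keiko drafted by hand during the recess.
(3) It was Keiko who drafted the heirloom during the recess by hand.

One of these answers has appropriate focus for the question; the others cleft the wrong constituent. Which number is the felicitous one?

The question word "who" targets the subject (agent).
Option (1) clefts "by hand" — the manner, not what was asked.
Option (2) clefts "the heirloom" — the direct object, not what was asked.
Option (3) clefts "Keiko" — that matches what the question asks about.
So the congruent reply is (3).

3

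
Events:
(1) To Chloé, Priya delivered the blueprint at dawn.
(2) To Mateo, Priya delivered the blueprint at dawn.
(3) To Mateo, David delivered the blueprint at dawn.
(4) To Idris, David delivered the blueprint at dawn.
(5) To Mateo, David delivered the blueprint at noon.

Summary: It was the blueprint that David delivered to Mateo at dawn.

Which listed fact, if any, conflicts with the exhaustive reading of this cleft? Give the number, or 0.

0

The cleft puts "the blueprint" in focus and presupposes the open proposition with David as agent and Mateo as recipient and at dawn as setting.
The exhaustive reading says no other thing fits that background.
No listed fact matches the background with a different thing. Exhaustivity holds.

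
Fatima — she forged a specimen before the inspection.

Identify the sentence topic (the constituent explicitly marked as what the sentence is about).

The construction explicitly marks "Fatima" as what the sentence is about — the topic.
The remainder of the clause is the comment (what is said about the topic).

Fatima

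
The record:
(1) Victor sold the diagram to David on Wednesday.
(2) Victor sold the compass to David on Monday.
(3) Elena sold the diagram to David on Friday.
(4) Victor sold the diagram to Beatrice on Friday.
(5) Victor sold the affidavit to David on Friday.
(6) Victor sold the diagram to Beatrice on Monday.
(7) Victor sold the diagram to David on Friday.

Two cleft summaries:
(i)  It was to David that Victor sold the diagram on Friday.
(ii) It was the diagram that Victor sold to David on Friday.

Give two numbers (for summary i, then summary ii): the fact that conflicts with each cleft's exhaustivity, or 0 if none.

Summary (i) focuses "David" (the recipient); background Victor as agent and the diagram as thing and on Friday as setting. Fact (4) matches that background with recipient = Beatrice — refutes (i).
Summary (ii) focuses "the diagram" (the thing); background Victor as agent and David as recipient and on Friday as setting. Fact (5) matches that background with thing = the affidavit — refutes (ii).

4, 5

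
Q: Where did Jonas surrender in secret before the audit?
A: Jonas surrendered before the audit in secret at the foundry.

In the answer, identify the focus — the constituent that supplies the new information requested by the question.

The wh-word "where" asks about the location.
In the answer, "Jonas", "in secret" and "before the audit" are given — repeated from the question.
The constituent filling the location gap is "at the foundry"; that is the focus and would carry nuclear stress.

at the foundry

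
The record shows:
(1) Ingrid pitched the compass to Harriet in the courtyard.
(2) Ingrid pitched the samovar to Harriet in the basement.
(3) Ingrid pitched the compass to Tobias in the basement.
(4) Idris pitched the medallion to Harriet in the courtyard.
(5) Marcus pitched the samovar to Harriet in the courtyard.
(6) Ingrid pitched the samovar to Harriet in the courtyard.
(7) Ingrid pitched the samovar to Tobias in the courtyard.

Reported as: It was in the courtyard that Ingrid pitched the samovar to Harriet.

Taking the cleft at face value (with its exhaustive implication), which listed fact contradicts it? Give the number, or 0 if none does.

The cleft puts "in the courtyard" in focus and presupposes the open proposition with same agent, thing, recipient (Ingrid / the samovar / Harriet).
The exhaustive reading says no other setting fits that background.
Fact (2) shares the background but with setting = in the basement; exhaustivity is violated.

2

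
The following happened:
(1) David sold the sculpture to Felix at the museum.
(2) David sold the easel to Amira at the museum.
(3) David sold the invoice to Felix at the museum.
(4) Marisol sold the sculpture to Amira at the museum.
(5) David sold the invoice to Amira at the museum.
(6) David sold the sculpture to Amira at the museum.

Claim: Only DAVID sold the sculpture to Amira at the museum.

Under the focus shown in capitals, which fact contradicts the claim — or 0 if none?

Focus (in capitals) is "David" — the agent. "Only" excludes alternative agents while holding fixed the sculpture as thing and Amira as recipient and at the museum as setting.
Fact (4) matches on the sculpture as thing and Amira as recipient and at the museum as setting, but has agent = Marisol instead. That refutes the claim.

4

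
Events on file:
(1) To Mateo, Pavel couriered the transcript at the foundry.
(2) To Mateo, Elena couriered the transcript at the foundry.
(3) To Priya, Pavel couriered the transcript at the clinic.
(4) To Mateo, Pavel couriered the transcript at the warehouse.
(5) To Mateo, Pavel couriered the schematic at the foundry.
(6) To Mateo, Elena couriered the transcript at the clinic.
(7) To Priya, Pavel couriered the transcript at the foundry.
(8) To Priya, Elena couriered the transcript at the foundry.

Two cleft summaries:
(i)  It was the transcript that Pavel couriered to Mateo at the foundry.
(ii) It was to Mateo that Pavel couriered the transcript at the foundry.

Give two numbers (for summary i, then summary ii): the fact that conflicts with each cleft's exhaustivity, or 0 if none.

Summary (i) focuses "the transcript" (the thing); background agent = Pavel, recipient = Mateo, setting = at the foundry. Fact (5) matches that background with thing = the schematic — refutes (i).
Summary (ii) focuses "Mateo" (the recipient); background agent = Pavel, thing = the transcript, setting = at the foundry. Fact (7) matches that background with recipient = Priya — refutes (ii).

5, 7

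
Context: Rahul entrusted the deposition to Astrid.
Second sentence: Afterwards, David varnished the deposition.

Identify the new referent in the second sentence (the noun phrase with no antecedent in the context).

David

"the deposition" in the second sentence is given — already mentioned in the context.
"David" has no antecedent in the context; it is discourse-new.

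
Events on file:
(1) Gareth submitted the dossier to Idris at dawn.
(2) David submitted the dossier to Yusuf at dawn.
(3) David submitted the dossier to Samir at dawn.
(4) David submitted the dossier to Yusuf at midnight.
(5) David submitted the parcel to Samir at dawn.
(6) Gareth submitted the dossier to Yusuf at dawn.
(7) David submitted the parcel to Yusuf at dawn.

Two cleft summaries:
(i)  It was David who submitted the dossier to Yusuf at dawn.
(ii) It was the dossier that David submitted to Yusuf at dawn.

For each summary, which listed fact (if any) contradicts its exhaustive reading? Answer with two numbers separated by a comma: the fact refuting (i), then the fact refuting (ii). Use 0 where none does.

6, 7

(i): focus "David". Looking for thing = the dossier, recipient = Yusuf, setting = at dawn with some other agent — fact (6) has Gareth there. Refuted.
(ii): focus "the dossier". Looking for agent = David, recipient = Yusuf, setting = at dawn with some other thing — fact (7) has the parcel there. Refuted.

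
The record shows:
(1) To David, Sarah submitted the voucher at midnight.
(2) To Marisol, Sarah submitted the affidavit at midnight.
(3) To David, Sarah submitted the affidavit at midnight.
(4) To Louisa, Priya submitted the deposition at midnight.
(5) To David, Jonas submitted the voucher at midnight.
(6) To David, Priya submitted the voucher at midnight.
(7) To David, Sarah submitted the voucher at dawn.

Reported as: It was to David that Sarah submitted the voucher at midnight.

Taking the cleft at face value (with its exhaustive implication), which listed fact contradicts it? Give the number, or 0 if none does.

0

Focus of the cleft: "David" (the recipient). Presupposed background: agent = Sarah, thing = the voucher, setting = at midnight.
Exhaustivity: David is the only recipient satisfying that background.
No listed fact matches the background with a different recipient. Exhaustivity holds.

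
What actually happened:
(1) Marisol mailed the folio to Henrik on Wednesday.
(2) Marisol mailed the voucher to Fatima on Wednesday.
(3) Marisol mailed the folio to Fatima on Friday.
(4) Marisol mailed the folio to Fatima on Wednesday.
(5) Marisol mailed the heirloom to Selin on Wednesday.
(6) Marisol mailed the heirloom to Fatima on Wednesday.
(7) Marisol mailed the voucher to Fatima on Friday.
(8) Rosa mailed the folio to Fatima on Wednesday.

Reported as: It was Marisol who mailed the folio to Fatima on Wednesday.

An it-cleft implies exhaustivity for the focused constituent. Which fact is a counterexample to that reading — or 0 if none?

8

Focus of the cleft: "Marisol" (the agent). Presupposed background: the folio as thing and Fatima as recipient and on Wednesday as setting.
The exhaustive reading says no other agent fits that background.
But fact (8) also has the folio as thing and Fatima as recipient and on Wednesday as setting, with agent = Rosa — so the exhaustive reading fails.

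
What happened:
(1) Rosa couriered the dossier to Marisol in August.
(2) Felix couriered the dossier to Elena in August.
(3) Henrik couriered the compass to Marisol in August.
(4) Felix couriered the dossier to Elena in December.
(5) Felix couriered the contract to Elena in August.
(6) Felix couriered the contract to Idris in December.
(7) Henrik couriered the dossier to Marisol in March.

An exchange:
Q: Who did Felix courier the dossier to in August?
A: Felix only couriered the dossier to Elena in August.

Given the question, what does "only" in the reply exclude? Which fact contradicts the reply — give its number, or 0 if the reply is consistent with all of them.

The question "Who did ... to ...?" targets the recipient, so in the reply the focus falls on "Elena".
So "only" ranges over recipients; the rest (same agent, thing, setting (Felix / the dossier / in August)) is presupposed.
No fact keeps same agent, thing, setting (Felix / the dossier / in August) while changing the recipient; every other fact differs on something backgrounded. The reply stands.
(Fact (5) would refute a reading with focus on the thing — but that is not what the question asks.)

0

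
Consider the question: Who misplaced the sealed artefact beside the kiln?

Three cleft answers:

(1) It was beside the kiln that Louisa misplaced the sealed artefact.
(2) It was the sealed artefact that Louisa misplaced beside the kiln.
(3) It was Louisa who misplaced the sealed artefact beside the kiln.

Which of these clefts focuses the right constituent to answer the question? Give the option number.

The question word "who" targets the subject (agent).
Option (1) clefts "beside the kiln" — the location, not what was asked.
Option (2) clefts "the sealed artefact" — the direct object, not what was asked.
Option (3) clefts "Louisa" — that matches what the question asks about.
So the congruent reply is (3).

3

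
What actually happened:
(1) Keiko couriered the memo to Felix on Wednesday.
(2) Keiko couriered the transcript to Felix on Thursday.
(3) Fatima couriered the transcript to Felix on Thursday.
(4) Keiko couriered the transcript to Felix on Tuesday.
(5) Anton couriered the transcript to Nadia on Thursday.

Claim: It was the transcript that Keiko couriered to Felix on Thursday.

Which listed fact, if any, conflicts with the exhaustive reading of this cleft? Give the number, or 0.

Focus of the cleft: "the transcript" (the thing). Presupposed background: same agent, recipient, setting (Keiko / Felix / on Thursday).
The exhaustive reading says no other thing fits that background.
Every other fact differs from the presupposition on some backgrounded slot, so none challenges the exhaustivity.

0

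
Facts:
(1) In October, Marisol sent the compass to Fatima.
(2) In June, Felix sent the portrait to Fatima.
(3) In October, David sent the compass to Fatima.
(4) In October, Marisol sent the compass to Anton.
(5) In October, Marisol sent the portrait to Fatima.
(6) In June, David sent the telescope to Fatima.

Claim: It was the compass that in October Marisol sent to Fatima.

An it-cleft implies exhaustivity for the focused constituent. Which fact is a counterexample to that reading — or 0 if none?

5

Focus of the cleft: "the compass" (the thing). Presupposed background: same agent, recipient, setting (Marisol / Fatima / in October).
Exhaustivity: the compass is the only thing satisfying that background.
Fact (5) shares the background but with thing = the portrait; exhaustivity is violated.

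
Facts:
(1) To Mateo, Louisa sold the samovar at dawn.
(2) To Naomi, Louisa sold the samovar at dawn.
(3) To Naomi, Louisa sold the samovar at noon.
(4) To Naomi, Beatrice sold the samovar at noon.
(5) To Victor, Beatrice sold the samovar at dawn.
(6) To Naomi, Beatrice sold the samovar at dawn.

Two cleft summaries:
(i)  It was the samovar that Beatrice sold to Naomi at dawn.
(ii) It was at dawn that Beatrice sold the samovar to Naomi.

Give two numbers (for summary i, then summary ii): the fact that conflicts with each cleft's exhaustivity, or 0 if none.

0, 4

Summary (i) focuses "the samovar" (the thing); background Beatrice as agent and Naomi as recipient and at dawn as setting. No fact matches that background with a different thing, so 0.
Summary (ii) focuses "at dawn" (the setting); background Beatrice as agent and the samovar as thing and Naomi as recipient. Fact (4) matches that background with setting = at noon — refutes (ii).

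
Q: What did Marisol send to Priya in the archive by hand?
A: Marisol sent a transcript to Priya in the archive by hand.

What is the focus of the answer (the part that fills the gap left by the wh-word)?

The wh-word "what" asks about the direct object.
In the answer, "Marisol", "to Priya", "by hand" and "in the archive" are given — repeated from the question.
The constituent filling the direct object gap is "a transcript"; that is the focus and would carry nuclear stress.

a transcript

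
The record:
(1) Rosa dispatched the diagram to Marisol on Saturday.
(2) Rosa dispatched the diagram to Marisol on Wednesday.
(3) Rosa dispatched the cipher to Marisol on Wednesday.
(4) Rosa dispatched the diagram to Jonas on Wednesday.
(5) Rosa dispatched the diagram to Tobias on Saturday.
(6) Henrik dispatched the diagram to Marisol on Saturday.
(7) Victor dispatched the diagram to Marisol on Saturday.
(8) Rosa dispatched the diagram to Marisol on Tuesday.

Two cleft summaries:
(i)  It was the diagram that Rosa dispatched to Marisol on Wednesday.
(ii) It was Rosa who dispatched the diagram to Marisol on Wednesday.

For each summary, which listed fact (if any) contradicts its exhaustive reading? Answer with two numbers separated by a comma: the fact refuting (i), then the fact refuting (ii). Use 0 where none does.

(i): focus "the diagram". Looking for Rosa as agent and Marisol as recipient and on Wednesday as setting with some other thing — fact (3) has the cipher there. Refuted.
(ii): focus "Rosa". No fact shares the diagram as thing and Marisol as recipient and on Wednesday as setting with a different agent. 0.

3, 0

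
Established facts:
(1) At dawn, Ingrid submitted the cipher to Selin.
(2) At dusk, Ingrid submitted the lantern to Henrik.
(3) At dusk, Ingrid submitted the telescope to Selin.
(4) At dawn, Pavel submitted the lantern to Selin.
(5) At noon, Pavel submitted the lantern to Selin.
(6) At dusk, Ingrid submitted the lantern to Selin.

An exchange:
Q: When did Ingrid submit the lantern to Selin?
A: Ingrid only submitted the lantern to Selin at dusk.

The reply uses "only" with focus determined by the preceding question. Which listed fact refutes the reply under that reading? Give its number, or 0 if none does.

0

The question "When did ...?" targets the setting, so in the reply the focus falls on "at dusk".
"Only" then excludes alternative settings while the background — Ingrid as agent and the lantern as thing and Selin as recipient — is held fixed.
No listed fact shares that background with another setting. Nothing contradicts the reply.
(Fact (3) would refute a reading with focus on the thing — but that is not what the question asks.)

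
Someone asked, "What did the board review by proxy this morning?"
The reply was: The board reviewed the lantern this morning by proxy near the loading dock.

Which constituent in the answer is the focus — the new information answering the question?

the lantern

The wh-word "what" asks about the direct object.
In the answer, "the board", "by proxy" and "this morning" are given — repeated from the question.
"near the loading dock" is also new, but it specifies the location, which is not what the question asks about — so it is not the focus.
The constituent filling the direct object gap is "the lantern"; that is the focus.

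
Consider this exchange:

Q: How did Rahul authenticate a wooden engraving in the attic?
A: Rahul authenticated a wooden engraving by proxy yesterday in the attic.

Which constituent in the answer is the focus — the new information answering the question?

The wh-word "how" asks about the manner.
In the answer, "Rahul", "a wooden engraving" and "in the attic" are given — repeated from the question.
"yesterday" is also new, but it specifies the time, which is not what the question asks about — so it is not the focus.
The constituent filling the manner gap is "by proxy"; that is the focus.

by proxy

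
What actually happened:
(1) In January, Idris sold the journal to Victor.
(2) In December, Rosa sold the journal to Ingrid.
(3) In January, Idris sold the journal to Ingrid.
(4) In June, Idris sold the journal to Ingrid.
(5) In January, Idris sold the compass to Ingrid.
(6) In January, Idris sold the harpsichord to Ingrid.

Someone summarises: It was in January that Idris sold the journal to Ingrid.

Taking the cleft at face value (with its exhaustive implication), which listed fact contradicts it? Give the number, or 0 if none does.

Focus of the cleft: "in January" (the setting). Presupposed background: Idris as agent and the journal as thing and Ingrid as recipient.
Exhaustivity: in January is the only setting satisfying that background.
Fact (4) shares the background but with setting = in June; exhaustivity is violated.

4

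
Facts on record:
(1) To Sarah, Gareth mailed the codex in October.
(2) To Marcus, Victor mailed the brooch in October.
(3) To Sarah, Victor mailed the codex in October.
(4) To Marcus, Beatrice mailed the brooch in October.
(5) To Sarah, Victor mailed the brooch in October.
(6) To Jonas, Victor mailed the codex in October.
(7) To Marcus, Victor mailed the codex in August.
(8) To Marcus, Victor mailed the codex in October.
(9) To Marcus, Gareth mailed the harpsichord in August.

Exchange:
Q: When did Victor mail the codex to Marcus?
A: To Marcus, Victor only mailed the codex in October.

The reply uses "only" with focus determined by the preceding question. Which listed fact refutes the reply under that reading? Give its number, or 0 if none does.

7

The question "When did ...?" targets the setting, so in the reply the focus falls on "in October".
So "only" ranges over settings; the rest (same agent, thing, recipient (Victor / the codex / Marcus)) is presupposed.
Fact (7) shares the background with a different setting (in August) — counterexample.
(Fact (2) would refute a reading with focus on the thing — but that is not what the question asks.)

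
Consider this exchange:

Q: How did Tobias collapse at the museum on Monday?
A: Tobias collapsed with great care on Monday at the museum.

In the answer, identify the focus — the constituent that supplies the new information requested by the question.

The wh-word "how" asks about the manner.
In the answer, "Tobias", "at the museum" and "on Monday" are given — repeated from the question.
The constituent filling the manner gap is "with great care"; that is the focus and would carry nuclear stress.

with great care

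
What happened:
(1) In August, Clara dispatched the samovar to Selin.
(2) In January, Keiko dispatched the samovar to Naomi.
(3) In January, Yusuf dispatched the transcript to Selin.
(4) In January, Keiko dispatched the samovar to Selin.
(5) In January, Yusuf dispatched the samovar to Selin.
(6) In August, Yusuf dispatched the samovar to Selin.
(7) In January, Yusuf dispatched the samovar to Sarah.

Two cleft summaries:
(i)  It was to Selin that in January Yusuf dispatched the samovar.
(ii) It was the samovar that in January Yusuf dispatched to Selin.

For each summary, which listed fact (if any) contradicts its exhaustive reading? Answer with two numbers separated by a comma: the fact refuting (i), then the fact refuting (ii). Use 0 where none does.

7, 3

Summary (i) focuses "Selin" (the recipient); background same agent, thing, setting (Yusuf / the samovar / in January). Fact (7) matches that background with recipient = Sarah — refutes (i).
Summary (ii) focuses "the samovar" (the thing); background same agent, recipient, setting (Yusuf / Selin / in January). Fact (3) matches that background with thing = the transcript — refutes (ii).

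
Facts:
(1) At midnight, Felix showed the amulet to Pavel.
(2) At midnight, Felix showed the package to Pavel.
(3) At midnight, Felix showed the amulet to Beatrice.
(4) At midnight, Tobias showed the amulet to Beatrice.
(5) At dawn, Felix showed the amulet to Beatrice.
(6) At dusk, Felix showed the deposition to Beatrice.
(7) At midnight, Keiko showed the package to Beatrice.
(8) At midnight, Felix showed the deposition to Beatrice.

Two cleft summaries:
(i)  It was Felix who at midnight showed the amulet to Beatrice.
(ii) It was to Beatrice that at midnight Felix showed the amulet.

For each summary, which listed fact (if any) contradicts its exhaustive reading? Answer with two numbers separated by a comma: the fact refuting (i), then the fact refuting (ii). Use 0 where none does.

(i): focus "Felix". Looking for thing = the amulet, recipient = Beatrice, setting = at midnight with some other agent — fact (4) has Tobias there. Refuted.
(ii): focus "Beatrice". Looking for agent = Felix, thing = the amulet, setting = at midnight with some other recipient — fact (1) has Pavel there. Refuted.

4, 1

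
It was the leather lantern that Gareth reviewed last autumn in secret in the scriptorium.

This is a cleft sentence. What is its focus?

the leather lantern

In an it-cleft "It was X that/who ...", the clefted constituent X is the focus; the that/who-clause expresses the presupposed open proposition.
Here the focus is "the leather lantern". The backgrounded (presupposed) material includes "Gareth", "in the scriptorium", "in secret" and "last autumn".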